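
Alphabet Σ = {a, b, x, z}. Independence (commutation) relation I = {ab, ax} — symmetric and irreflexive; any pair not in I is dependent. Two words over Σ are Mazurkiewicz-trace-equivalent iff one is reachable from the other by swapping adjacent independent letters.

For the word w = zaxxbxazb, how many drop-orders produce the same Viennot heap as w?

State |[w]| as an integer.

0(z) covers ∅
1(a) covers 0:z
2(x) covers 0:z
3(x) covers 2:x
4(b) covers 3:x
5(x) covers 4:b
6(a) covers 1:a
7(z) covers 5:x, 6:a
8(b) covers 7:z
floor of heap: 0:z
completions by unplaced set U, small U first (add the entries for U minus each lowest piece of U):
  |U|=1: {8}:1
  |U|=2: {7,8}:1
  |U|=3: {5,7,8}:1  {6,7,8}:1
  |U|=4: {1,6,7,8}:1  {4,5,7,8}:1  {5,6,7,8}:2
  |U|=5: {1,5,6,7,8}:3  {3,4,5,7,8}:1  {4,5,6,7,8}:3
  |U|=6: {1,4,5,6,7,8}:6  {2,3,4,5,7,8}:1  {3,4,5,6,7,8}:4
  |U|=7: {1,3,4,5,6,7,8}:10  {2,3,4,5,6,7,8}:5
  start at 0(z): 15

15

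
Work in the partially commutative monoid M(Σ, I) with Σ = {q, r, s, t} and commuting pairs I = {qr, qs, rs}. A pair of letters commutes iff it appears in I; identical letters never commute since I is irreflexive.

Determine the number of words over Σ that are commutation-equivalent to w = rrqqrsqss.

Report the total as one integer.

1680

drop 0:r onto floor
drop 1:r onto {0:r}
drop 2:q onto floor
drop 3:q onto {2:q}
drop 4:r onto {1:r}
drop 5:s onto floor
drop 6:q onto {3:q}
drop 7:s onto {5:s}
drop 8:s onto {7:s}
ground layer = {0:r, 2:q, 5:s}
drop-orders for the pieces not yet dropped (sum over which currently-grounded one goes next):
  1 to go: {4} 1  {6} 1  {8} 1
  2 to go: {1,4} 1  {3,6} 1  {4,6} 2  {4,8} 2  {6,8} 2  {7,8} 1
  3 to go: {0,1,4} 1  {1,4,6} 3  {1,4,8} 3  {2,3,6} 1  {3,4,6} 3  {3,6,8} 3  {4,6,8} 6  {4,7,8} 3  {5,7,8} 1  {6,7,8} 3
  4 to go: {0,1,4,6} 4  {0,1,4,8} 4  {1,3,4,6} 6  {1,4,6,8} 12  {1,4,7,8} 6  {2,3,4,6} 4  {2,3,6,8} 4  {3,4,6,8} 12  {3,6,7,8} 6  {4,5,7,8} 4  {4,6,7,8} 12  {5,6,7,8} 4
  5 to go: {0,1,3,4,6} 10  {0,1,4,6,8} 20  {0,1,4,7,8} 10  {1,2,3,4,6} 10  {1,3,4,6,8} 30  {1,4,5,7,8} 10  {1,4,6,7,8} 30  {2,3,4,6,8} 20  {2,3,6,7,8} 10  {3,4,6,7,8} 30  {3,5,6,7,8} 10  {4,5,6,7,8} 20
  6 to go: {0,1,2,3,4,6} 20  {0,1,3,4,6,8} 60  {0,1,4,5,7,8} 20  {0,1,4,6,7,8} 60  {1,2,3,4,6,8} 60  {1,3,4,6,7,8} 90  {1,4,5,6,7,8} 60  {2,3,4,6,7,8} 60  {2,3,5,6,7,8} 20  {3,4,5,6,7,8} 60
  7 to go: {0,1,2,3,4,6,8} 140  {0,1,3,4,6,7,8} 210  {0,1,4,5,6,7,8} 140  {1,2,3,4,6,7,8} 210  {1,3,4,5,6,7,8} 210  {2,3,4,5,6,7,8} 140
  if 0:r drops first: 560 orders
  if 2:q drops first: 560 orders
  if 5:s drops first: 560 orders
heap linearizations: 1680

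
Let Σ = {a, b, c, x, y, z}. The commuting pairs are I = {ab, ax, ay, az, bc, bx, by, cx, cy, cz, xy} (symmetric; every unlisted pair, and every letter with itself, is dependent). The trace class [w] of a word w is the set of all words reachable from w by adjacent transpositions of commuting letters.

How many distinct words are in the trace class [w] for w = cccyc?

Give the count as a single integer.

#0=c has no predecessor
#1=c depends on [0:c]
#2=c depends on [1:c]
#3=y has no predecessor
#4=c depends on [2:c]
sources: [0:c, 3:y]
N(rest) = Σ N(rest − s) over sources s of rest; N(one piece) = 1:
  size 1 → [3]=1  [4]=1
  size 2 → [2,4]=1  [3,4]=2
  size 3 → [1,2,4]=1  [2,3,4]=3
  first=0(c) contributes 4
  first=3(y) contributes 1
|[w]| = 5

5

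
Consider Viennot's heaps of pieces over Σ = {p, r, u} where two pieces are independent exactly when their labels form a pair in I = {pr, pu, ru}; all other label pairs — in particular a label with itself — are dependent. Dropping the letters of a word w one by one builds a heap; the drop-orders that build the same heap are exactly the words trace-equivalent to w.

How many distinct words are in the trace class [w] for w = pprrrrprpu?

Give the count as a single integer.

1260

0(p) covers ∅
1(p) covers 0:p
2(r) covers ∅
3(r) covers 2:r
4(r) covers 3:r
5(r) covers 4:r
6(p) covers 1:p
7(r) covers 5:r
8(p) covers 6:p
9(u) covers ∅
floor of heap: 0:p, 2:r, 9:u
completions by unplaced set U, small U first (add the entries for U minus each lowest piece of U):
  |U|=1: {7}:1  {8}:1  {9}:1
  |U|=2: {5,7}:1  {6,8}:1  {7,8}:2  {7,9}:2  {8,9}:2
  |U|=3: {1,6,8}:1  {4,5,7}:1  {5,7,8}:3  {5,7,9}:3  {6,7,8}:3  {6,8,9}:3  {7,8,9}:6
  |U|=4: {0,1,6,8}:1  {1,6,7,8}:4  {1,6,8,9}:4  {3,4,5,7}:1  {4,5,7,8}:4  {4,5,7,9}:4  {5,6,7,8}:6  {5,7,8,9}:12  {6,7,8,9}:12
  |U|=5: {0,1,6,7,8}:5  {0,1,6,8,9}:5  {1,5,6,7,8}:10  {1,6,7,8,9}:20  {2,3,4,5,7}:1  {3,4,5,7,8}:5  {3,4,5,7,9}:5  {4,5,6,7,8}:10  {4,5,7,8,9}:20  {5,6,7,8,9}:30
  |U|=6: {0,1,5,6,7,8}:15  {0,1,6,7,8,9}:30  {1,4,5,6,7,8}:20  {1,5,6,7,8,9}:60  {2,3,4,5,7,8}:6  {2,3,4,5,7,9}:6  {3,4,5,6,7,8}:15  {3,4,5,7,8,9}:30  {4,5,6,7,8,9}:60
  |U|=7: {0,1,4,5,6,7,8}:35  {0,1,5,6,7,8,9}:105  {1,3,4,5,6,7,8}:35  {1,4,5,6,7,8,9}:140  {2,3,4,5,6,7,8}:21  {2,3,4,5,7,8,9}:42  {3,4,5,6,7,8,9}:105
  |U|=8: {0,1,3,4,5,6,7,8}:70  {0,1,4,5,6,7,8,9}:280  {1,2,3,4,5,6,7,8}:56  {1,3,4,5,6,7,8,9}:280  {2,3,4,5,6,7,8,9}:168
  start at 0(p): 504
  start at 2(r): 630
  start at 9(u): 126
sum over floor = 1260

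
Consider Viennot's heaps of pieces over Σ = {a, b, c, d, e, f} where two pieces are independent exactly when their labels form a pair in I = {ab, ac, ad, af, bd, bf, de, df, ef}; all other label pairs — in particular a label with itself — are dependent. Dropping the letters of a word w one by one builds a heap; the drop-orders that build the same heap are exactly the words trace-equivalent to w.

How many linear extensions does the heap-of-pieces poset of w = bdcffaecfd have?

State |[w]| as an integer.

piece 0:b — minimal
piece 1:d — minimal
piece 2:c rests on {0:b, 1:d}
piece 3:f rests on {2:c}
piece 4:f rests on {3:f}
piece 5:a — minimal
piece 6:e rests on {2:c, 5:a}
piece 7:c rests on {4:f, 6:e}
piece 8:f rests on {7:c}
piece 9:d rests on {7:c}
minimal pieces: {0:b, 1:d, 5:a}
ways to finish when only these pieces remain (= sum over removing one remaining piece with nothing left below it):
  1 left: {8}→1  {9}→1
  2 left: {8,9}→2
  3 left: {7,8,9}→2
  4 left: {4,7,8,9}→2  {6,7,8,9}→2
  5 left: {3,4,7,8,9}→2  {4,6,7,8,9}→4  {5,6,7,8,9}→2
  6 left: {3,4,6,7,8,9}→6  {4,5,6,7,8,9}→6
  7 left: {2,3,4,6,7,8,9}→6  {3,4,5,6,7,8,9}→12
  8 left: {0,2,3,4,6,7,8,9}→6  {1,2,3,4,6,7,8,9}→6  {2,3,4,5,6,7,8,9}→18
  placing 0:b first → 24 extensions
  placing 1:d first → 24 extensions
  placing 5:a first → 12 extensions
total linear extensions = 60

60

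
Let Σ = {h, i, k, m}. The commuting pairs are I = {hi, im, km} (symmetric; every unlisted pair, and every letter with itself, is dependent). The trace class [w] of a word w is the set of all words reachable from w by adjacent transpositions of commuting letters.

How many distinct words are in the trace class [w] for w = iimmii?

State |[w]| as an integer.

drop 0:i onto floor
drop 1:i onto {0:i}
drop 2:m onto floor
drop 3:m onto {2:m}
drop 4:i onto {1:i}
drop 5:i onto {4:i}
ground layer = {0:i, 2:m}
drop-orders for the pieces not yet dropped (sum over which currently-grounded one goes next):
  1 to go: {3} 1  {5} 1
  2 to go: {2,3} 1  {3,5} 2  {4,5} 1
  3 to go: {1,4,5} 1  {2,3,5} 3  {3,4,5} 3
  4 to go: {0,1,4,5} 1  {1,3,4,5} 4  {2,3,4,5} 6
  if 0:i drops first: 10 orders
  if 2:m drops first: 5 orders
heap linearizations: 15

15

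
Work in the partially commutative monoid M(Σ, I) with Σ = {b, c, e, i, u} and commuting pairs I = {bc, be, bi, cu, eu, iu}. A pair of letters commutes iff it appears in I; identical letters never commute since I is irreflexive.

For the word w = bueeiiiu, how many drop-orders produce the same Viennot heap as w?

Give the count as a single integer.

piece 0:b — minimal
piece 1:u rests on {0:b}
piece 2:e — minimal
piece 3:e rests on {2:e}
piece 4:i rests on {3:e}
piece 5:i rests on {4:i}
piece 6:i rests on {5:i}
piece 7:u rests on {1:u}
minimal pieces: {0:b, 2:e}
ways to finish when only these pieces remain (= sum over removing one remaining piece with nothing left below it):
  1 left: {6}→1  {7}→1
  2 left: {1,7}→1  {5,6}→1  {6,7}→2
  3 left: {0,1,7}→1  {1,6,7}→3  {4,5,6}→1  {5,6,7}→3
  4 left: {0,1,6,7}→4  {1,5,6,7}→6  {3,4,5,6}→1  {4,5,6,7}→4
  5 left: {0,1,5,6,7}→10  {1,4,5,6,7}→10  {2,3,4,5,6}→1  {3,4,5,6,7}→5
  6 left: {0,1,4,5,6,7}→20  {1,3,4,5,6,7}→15  {2,3,4,5,6,7}→6
  placing 0:b first → 21 extensions
  placing 2:e first → 35 extensions
total linear extensions = 56

56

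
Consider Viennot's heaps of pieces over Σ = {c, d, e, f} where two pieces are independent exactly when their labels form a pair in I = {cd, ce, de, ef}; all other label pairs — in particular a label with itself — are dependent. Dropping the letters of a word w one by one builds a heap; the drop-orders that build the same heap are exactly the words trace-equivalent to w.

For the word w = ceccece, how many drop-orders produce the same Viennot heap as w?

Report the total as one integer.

#0=c has no predecessor
#1=e has no predecessor
#2=c depends on [0:c]
#3=c depends on [2:c]
#4=e depends on [1:e]
#5=c depends on [3:c]
#6=e depends on [4:e]
sources: [0:c, 1:e]
N(rest) = Σ N(rest − s) over sources s of rest; N(one piece) = 1:
  size 1 → [5]=1  [6]=1
  size 2 → [3,5]=1  [4,6]=1  [5,6]=2
  size 3 → [1,4,6]=1  [2,3,5]=1  [3,5,6]=3  [4,5,6]=3
  size 4 → [0,2,3,5]=1  [1,4,5,6]=4  [2,3,5,6]=4  [3,4,5,6]=6
  size 5 → [0,2,3,5,6]=5  [1,3,4,5,6]=10  [2,3,4,5,6]=10
  first=0(c) contributes 20
  first=1(e) contributes 15
|[w]| = 35

35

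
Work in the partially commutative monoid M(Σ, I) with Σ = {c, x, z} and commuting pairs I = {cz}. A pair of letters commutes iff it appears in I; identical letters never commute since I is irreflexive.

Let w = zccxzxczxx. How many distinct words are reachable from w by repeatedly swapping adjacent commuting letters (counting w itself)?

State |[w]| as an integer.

6

0(z) covers ∅
1(c) covers ∅
2(c) covers 1:c
3(x) covers 0:z, 2:c
4(z) covers 3:x
5(x) covers 4:z
6(c) covers 5:x
7(z) covers 5:x
8(x) covers 6:c, 7:z
9(x) covers 8:x
floor of heap: 0:z, 1:c
completions by unplaced set U, small U first (add the entries for U minus each lowest piece of U):
  |U|=1: {9}:1
  |U|=2: {8,9}:1
  |U|=3: {6,8,9}:1  {7,8,9}:1
  |U|=4: {6,7,8,9}:2
  |U|=5: {5,6,7,8,9}:2
  |U|=6: {4,5,6,7,8,9}:2
  |U|=7: {3,4,5,6,7,8,9}:2
  |U|=8: {0,3,4,5,6,7,8,9}:2  {2,3,4,5,6,7,8,9}:2
  start at 0(z): 2
  start at 1(c): 4
sum over floor = 6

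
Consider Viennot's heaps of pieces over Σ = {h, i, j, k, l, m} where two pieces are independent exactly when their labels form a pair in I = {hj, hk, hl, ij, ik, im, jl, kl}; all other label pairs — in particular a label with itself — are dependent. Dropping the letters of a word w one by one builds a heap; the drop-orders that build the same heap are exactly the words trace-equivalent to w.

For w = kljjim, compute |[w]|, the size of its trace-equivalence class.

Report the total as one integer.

14

drop 0:k onto floor
drop 1:l onto floor
drop 2:j onto {0:k}
drop 3:j onto {2:j}
drop 4:i onto {1:l}
drop 5:m onto {1:l, 3:j}
ground layer = {0:k, 1:l}
drop-orders for the pieces not yet dropped (sum over which currently-grounded one goes next):
  1 to go: {4} 1  {5} 1
  2 to go: {3,5} 1  {4,5} 2
  3 to go: {1,4,5} 2  {2,3,5} 1  {3,4,5} 3
  4 to go: {0,2,3,5} 1  {1,3,4,5} 5  {2,3,4,5} 4
  if 0:k drops first: 9 orders
  if 1:l drops first: 5 orders
heap linearizations: 14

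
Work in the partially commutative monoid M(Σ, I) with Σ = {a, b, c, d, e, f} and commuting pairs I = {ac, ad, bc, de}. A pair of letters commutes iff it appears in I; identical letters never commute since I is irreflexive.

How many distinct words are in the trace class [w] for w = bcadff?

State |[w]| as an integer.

drop 0:b onto floor
drop 1:c onto floor
drop 2:a onto {0:b}
drop 3:d onto {0:b, 1:c}
drop 4:f onto {2:a, 3:d}
drop 5:f onto {4:f}
ground layer = {0:b, 1:c}
drop-orders for the pieces not yet dropped (sum over which currently-grounded one goes next):
  1 to go: {5} 1
  2 to go: {4,5} 1
  3 to go: {2,4,5} 1  {3,4,5} 1
  4 to go: {1,3,4,5} 1  {2,3,4,5} 2
  if 0:b drops first: 3 orders
  if 1:c drops first: 2 orders
heap linearizations: 5

5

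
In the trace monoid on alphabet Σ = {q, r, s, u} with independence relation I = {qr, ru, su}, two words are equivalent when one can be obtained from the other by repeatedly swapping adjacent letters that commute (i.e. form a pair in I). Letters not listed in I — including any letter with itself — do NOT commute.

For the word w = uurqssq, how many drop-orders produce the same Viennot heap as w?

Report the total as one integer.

4

piece 0:u — minimal
piece 1:u rests on {0:u}
piece 2:r — minimal
piece 3:q rests on {1:u}
piece 4:s rests on {2:r, 3:q}
piece 5:s rests on {4:s}
piece 6:q rests on {5:s}
minimal pieces: {0:u, 2:r}
ways to finish when only these pieces remain (= sum over removing one remaining piece with nothing left below it):
  1 left: {6}→1
  2 left: {5,6}→1
  3 left: {4,5,6}→1
  4 left: {2,4,5,6}→1  {3,4,5,6}→1
  5 left: {1,3,4,5,6}→1  {2,3,4,5,6}→2
  placing 0:u first → 3 extensions
  placing 2:r first → 1 extensions
total linear extensions = 4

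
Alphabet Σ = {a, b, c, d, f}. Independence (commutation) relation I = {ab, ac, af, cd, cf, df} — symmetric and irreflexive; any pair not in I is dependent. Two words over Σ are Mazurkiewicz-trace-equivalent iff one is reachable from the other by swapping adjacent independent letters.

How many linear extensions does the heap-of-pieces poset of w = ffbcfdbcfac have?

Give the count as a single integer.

108

#0=f has no predecessor
#1=f depends on [0:f]
#2=b depends on [1:f]
#3=c depends on [2:b]
#4=f depends on [2:b]
#5=d depends on [2:b]
#6=b depends on [3:c, 4:f, 5:d]
#7=c depends on [6:b]
#8=f depends on [6:b]
#9=a depends on [5:d]
#10=c depends on [7:c]
sources: [0:f]
N(rest) = Σ N(rest − s) over sources s of rest; N(one piece) = 1:
  size 1 → [8]=1  [9]=1  [10]=1
  size 2 → [7,10]=1  [8,9]=2  [8,10]=2  [9,10]=2
  size 3 → [7,8,10]=3  [7,9,10]=3  [8,9,10]=6
  size 4 → [6,7,8,10]=3  [7,8,9,10]=12
  size 5 → [3,6,7,8,10]=3  [4,6,7,8,10]=3  [6,7,8,9,10]=15
  size 6 → [3,4,6,7,8,10]=6  [3,6,7,8,9,10]=18  [4,6,7,8,9,10]=18  [5,6,7,8,9,10]=15
  size 7 → [3,4,6,7,8,9,10]=42  [3,5,6,7,8,9,10]=33  [4,5,6,7,8,9,10]=33
  size 8 → [3,4,5,6,7,8,9,10]=108
  size 9 → [2,3,4,5,6,7,8,9,10]=108
  first=0(f) contributes 108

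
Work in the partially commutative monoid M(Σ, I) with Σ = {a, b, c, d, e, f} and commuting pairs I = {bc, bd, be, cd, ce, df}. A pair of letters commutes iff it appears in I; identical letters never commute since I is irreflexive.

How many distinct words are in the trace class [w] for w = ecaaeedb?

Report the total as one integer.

0(e) covers ∅
1(c) covers ∅
2(a) covers 0:e, 1:c
3(a) covers 2:a
4(e) covers 3:a
5(e) covers 4:e
6(d) covers 5:e
7(b) covers 3:a
floor of heap: 0:e, 1:c
completions by unplaced set U, small U first (add the entries for U minus each lowest piece of U):
  |U|=1: {6}:1  {7}:1
  |U|=2: {5,6}:1  {6,7}:2
  |U|=3: {4,5,6}:1  {5,6,7}:3
  |U|=4: {4,5,6,7}:4
  |U|=5: {3,4,5,6,7}:4
  |U|=6: {2,3,4,5,6,7}:4
  start at 0(e): 4
  start at 1(c): 4
sum over floor = 8

8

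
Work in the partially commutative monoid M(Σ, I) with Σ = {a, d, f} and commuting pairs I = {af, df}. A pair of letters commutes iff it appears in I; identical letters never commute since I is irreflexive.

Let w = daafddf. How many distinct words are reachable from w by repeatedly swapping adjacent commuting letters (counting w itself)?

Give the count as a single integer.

drop 0:d onto floor
drop 1:a onto {0:d}
drop 2:a onto {1:a}
drop 3:f onto floor
drop 4:d onto {2:a}
drop 5:d onto {4:d}
drop 6:f onto {3:f}
ground layer = {0:d, 3:f}
drop-orders for the pieces not yet dropped (sum over which currently-grounded one goes next):
  1 to go: {5} 1  {6} 1
  2 to go: {3,6} 1  {4,5} 1  {5,6} 2
  3 to go: {2,4,5} 1  {3,5,6} 3  {4,5,6} 3
  4 to go: {1,2,4,5} 1  {2,4,5,6} 4  {3,4,5,6} 6
  5 to go: {0,1,2,4,5} 1  {1,2,4,5,6} 5  {2,3,4,5,6} 10
  if 0:d drops first: 15 orders
  if 3:f drops first: 6 orders
heap linearizations: 21

21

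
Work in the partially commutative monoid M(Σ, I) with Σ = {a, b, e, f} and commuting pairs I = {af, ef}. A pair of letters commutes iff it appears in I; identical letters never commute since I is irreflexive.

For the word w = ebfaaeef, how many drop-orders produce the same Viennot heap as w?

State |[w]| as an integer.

0(e) covers ∅
1(b) covers 0:e
2(f) covers 1:b
3(a) covers 1:b
4(a) covers 3:a
5(e) covers 4:a
6(e) covers 5:e
7(f) covers 2:f
floor of heap: 0:e
completions by unplaced set U, small U first (add the entries for U minus each lowest piece of U):
  |U|=1: {6}:1  {7}:1
  |U|=2: {2,7}:1  {5,6}:1  {6,7}:2
  |U|=3: {2,6,7}:3  {4,5,6}:1  {5,6,7}:3
  |U|=4: {2,5,6,7}:6  {3,4,5,6}:1  {4,5,6,7}:4
  |U|=5: {2,4,5,6,7}:10  {3,4,5,6,7}:5
  |U|=6: {2,3,4,5,6,7}:15
  start at 0(e): 15

15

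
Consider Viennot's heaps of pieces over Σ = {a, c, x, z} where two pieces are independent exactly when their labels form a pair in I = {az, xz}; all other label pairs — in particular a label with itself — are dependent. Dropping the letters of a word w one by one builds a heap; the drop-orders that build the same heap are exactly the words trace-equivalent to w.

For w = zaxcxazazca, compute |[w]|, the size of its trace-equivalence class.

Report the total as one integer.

piece 0:z — minimal
piece 1:a — minimal
piece 2:x rests on {1:a}
piece 3:c rests on {0:z, 2:x}
piece 4:x rests on {3:c}
piece 5:a rests on {4:x}
piece 6:z rests on {3:c}
piece 7:a rests on {5:a}
piece 8:z rests on {6:z}
piece 9:c rests on {7:a, 8:z}
piece 10:a rests on {9:c}
minimal pieces: {0:z, 1:a}
ways to finish when only these pieces remain (= sum over removing one remaining piece with nothing left below it):
  1 left: {10}→1
  2 left: {9,10}→1
  3 left: {7,9,10}→1  {8,9,10}→1
  4 left: {5,7,9,10}→1  {6,8,9,10}→1  {7,8,9,10}→2
  5 left: {4,5,7,9,10}→1  {5,7,8,9,10}→3  {6,7,8,9,10}→3
  6 left: {4,5,7,8,9,10}→4  {5,6,7,8,9,10}→6
  7 left: {4,5,6,7,8,9,10}→10
  8 left: {3,4,5,6,7,8,9,10}→10
  9 left: {0,3,4,5,6,7,8,9,10}→10  {2,3,4,5,6,7,8,9,10}→10
  placing 0:z first → 10 extensions
  placing 1:a first → 20 extensions
total linear extensions = 30

30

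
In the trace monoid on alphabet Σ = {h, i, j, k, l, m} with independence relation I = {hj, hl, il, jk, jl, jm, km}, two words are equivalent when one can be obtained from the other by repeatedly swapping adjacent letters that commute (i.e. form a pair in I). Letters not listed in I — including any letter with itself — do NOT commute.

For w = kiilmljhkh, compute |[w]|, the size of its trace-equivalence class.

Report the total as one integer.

38

piece 0:k — minimal
piece 1:i rests on {0:k}
piece 2:i rests on {1:i}
piece 3:l rests on {0:k}
piece 4:m rests on {2:i, 3:l}
piece 5:l rests on {4:m}
piece 6:j rests on {2:i}
piece 7:h rests on {4:m}
piece 8:k rests on {5:l, 7:h}
piece 9:h rests on {8:k}
minimal pieces: {0:k}
ways to finish when only these pieces remain (= sum over removing one remaining piece with nothing left below it):
  1 left: {6}→1  {9}→1
  2 left: {6,9}→2  {8,9}→1
  3 left: {5,8,9}→1  {6,8,9}→3  {7,8,9}→1
  4 left: {5,6,8,9}→4  {5,7,8,9}→2  {6,7,8,9}→4
  5 left: {4,5,7,8,9}→2  {5,6,7,8,9}→10
  6 left: {3,4,5,7,8,9}→2  {4,5,6,7,8,9}→12
  7 left: {2,4,5,6,7,8,9}→12  {3,4,5,6,7,8,9}→14
  8 left: {1,2,4,5,6,7,8,9}→12  {2,3,4,5,6,7,8,9}→26
  placing 0:k first → 38 extensions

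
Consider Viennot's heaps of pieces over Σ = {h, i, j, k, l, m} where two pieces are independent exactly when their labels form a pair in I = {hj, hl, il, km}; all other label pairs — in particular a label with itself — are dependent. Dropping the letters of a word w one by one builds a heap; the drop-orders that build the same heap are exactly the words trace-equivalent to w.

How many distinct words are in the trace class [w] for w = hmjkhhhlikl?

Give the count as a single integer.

0(h) covers ∅
1(m) covers 0:h
2(j) covers 1:m
3(k) covers 2:j
4(h) covers 3:k
5(h) covers 4:h
6(h) covers 5:h
7(l) covers 3:k
8(i) covers 6:h
9(k) covers 7:l, 8:i
10(l) covers 9:k
floor of heap: 0:h
completions by unplaced set U, small U first (add the entries for U minus each lowest piece of U):
  |U|=1: {10}:1
  |U|=2: {9,10}:1
  |U|=3: {7,9,10}:1  {8,9,10}:1
  |U|=4: {6,8,9,10}:1  {7,8,9,10}:2
  |U|=5: {5,6,8,9,10}:1  {6,7,8,9,10}:3
  |U|=6: {4,5,6,8,9,10}:1  {5,6,7,8,9,10}:4
  |U|=7: {4,5,6,7,8,9,10}:5
  |U|=8: {3,4,5,6,7,8,9,10}:5
  |U|=9: {2,3,4,5,6,7,8,9,10}:5
  start at 0(h): 5

5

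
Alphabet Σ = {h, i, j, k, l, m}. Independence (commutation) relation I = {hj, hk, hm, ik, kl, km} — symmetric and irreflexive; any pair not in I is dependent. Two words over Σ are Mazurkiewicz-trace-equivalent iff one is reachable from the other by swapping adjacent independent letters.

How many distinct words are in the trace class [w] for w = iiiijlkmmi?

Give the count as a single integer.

drop 0:i onto floor
drop 1:i onto {0:i}
drop 2:i onto {1:i}
drop 3:i onto {2:i}
drop 4:j onto {3:i}
drop 5:l onto {4:j}
drop 6:k onto {4:j}
drop 7:m onto {5:l}
drop 8:m onto {7:m}
drop 9:i onto {8:m}
ground layer = {0:i}
drop-orders for the pieces not yet dropped (sum over which currently-grounded one goes next):
  1 to go: {6} 1  {9} 1
  2 to go: {6,9} 2  {8,9} 1
  3 to go: {6,8,9} 3  {7,8,9} 1
  4 to go: {5,7,8,9} 1  {6,7,8,9} 4
  5 to go: {5,6,7,8,9} 5
  6 to go: {4,5,6,7,8,9} 5
  7 to go: {3,4,5,6,7,8,9} 5
  8 to go: {2,3,4,5,6,7,8,9} 5
  if 0:i drops first: 5 orders

5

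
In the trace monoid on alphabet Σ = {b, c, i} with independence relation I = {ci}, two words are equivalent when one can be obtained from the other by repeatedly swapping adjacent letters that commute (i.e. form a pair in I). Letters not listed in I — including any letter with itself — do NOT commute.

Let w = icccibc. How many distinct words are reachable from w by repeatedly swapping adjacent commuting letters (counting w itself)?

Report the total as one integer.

0(i) covers ∅
1(c) covers ∅
2(c) covers 1:c
3(c) covers 2:c
4(i) covers 0:i
5(b) covers 3:c, 4:i
6(c) covers 5:b
floor of heap: 0:i, 1:c
completions by unplaced set U, small U first (add the entries for U minus each lowest piece of U):
  |U|=1: {6}:1
  |U|=2: {5,6}:1
  |U|=3: {3,5,6}:1  {4,5,6}:1
  |U|=4: {0,4,5,6}:1  {2,3,5,6}:1  {3,4,5,6}:2
  |U|=5: {0,3,4,5,6}:3  {1,2,3,5,6}:1  {2,3,4,5,6}:3
  start at 0(i): 4
  start at 1(c): 6
sum over floor = 10

10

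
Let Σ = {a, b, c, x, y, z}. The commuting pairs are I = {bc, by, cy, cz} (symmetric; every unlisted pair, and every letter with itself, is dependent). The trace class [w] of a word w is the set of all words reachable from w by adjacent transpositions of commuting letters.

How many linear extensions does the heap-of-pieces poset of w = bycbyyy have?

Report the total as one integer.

piece 0:b — minimal
piece 1:y — minimal
piece 2:c — minimal
piece 3:b rests on {0:b}
piece 4:y rests on {1:y}
piece 5:y rests on {4:y}
piece 6:y rests on {5:y}
minimal pieces: {0:b, 1:y, 2:c}
ways to finish when only these pieces remain (= sum over removing one remaining piece with nothing left below it):
  1 left: {2}→1  {3}→1  {6}→1
  2 left: {0,3}→1  {2,3}→2  {2,6}→2  {3,6}→2  {5,6}→1
  3 left: {0,2,3}→3  {0,3,6}→3  {2,3,6}→6  {2,5,6}→3  {3,5,6}→3  {4,5,6}→1
  4 left: {0,2,3,6}→12  {0,3,5,6}→6  {1,4,5,6}→1  {2,3,5,6}→12  {2,4,5,6}→4  {3,4,5,6}→4
  5 left: {0,2,3,5,6}→30  {0,3,4,5,6}→10  {1,2,4,5,6}→5  {1,3,4,5,6}→5  {2,3,4,5,6}→20
  placing 0:b first → 30 extensions
  placing 1:y first → 60 extensions
  placing 2:c first → 15 extensions
total linear extensions = 105

105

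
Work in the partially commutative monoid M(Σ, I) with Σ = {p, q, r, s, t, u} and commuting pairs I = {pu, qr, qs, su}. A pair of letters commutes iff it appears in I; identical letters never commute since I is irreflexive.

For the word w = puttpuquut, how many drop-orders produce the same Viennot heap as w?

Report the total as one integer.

4

#0=p has no predecessor
#1=u has no predecessor
#2=t depends on [0:p, 1:u]
#3=t depends on [2:t]
#4=p depends on [3:t]
#5=u depends on [3:t]
#6=q depends on [4:p, 5:u]
#7=u depends on [6:q]
#8=u depends on [7:u]
#9=t depends on [8:u]
sources: [0:p, 1:u]
N(rest) = Σ N(rest − s) over sources s of rest; N(one piece) = 1:
  size 1 → [9]=1
  size 2 → [8,9]=1
  size 3 → [7,8,9]=1
  size 4 → [6,7,8,9]=1
  size 5 → [4,6,7,8,9]=1  [5,6,7,8,9]=1
  size 6 → [4,5,6,7,8,9]=2
  size 7 → [3,4,5,6,7,8,9]=2
  size 8 → [2,3,4,5,6,7,8,9]=2
  first=0(p) contributes 2
  first=1(u) contributes 2
|[w]| = 4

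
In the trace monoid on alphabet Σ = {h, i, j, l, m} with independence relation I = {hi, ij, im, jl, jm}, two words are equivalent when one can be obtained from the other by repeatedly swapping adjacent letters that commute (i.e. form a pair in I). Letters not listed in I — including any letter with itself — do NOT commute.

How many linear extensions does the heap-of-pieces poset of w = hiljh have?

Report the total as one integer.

0(h) covers ∅
1(i) covers ∅
2(l) covers 0:h, 1:i
3(j) covers 0:h
4(h) covers 2:l, 3:j
floor of heap: 0:h, 1:i
completions by unplaced set U, small U first (add the entries for U minus each lowest piece of U):
  |U|=1: {4}:1
  |U|=2: {2,4}:1  {3,4}:1
  |U|=3: {1,2,4}:1  {2,3,4}:2
  start at 0(h): 3
  start at 1(i): 2
sum over floor = 5

5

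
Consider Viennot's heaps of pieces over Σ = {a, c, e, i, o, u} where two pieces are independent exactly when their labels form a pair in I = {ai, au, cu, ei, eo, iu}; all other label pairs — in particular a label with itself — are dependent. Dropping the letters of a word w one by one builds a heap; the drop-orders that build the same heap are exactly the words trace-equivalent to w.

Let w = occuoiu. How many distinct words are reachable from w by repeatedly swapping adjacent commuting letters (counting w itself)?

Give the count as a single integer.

drop 0:o onto floor
drop 1:c onto {0:o}
drop 2:c onto {1:c}
drop 3:u onto {0:o}
drop 4:o onto {2:c, 3:u}
drop 5:i onto {4:o}
drop 6:u onto {4:o}
ground layer = {0:o}
drop-orders for the pieces not yet dropped (sum over which currently-grounded one goes next):
  1 to go: {5} 1  {6} 1
  2 to go: {5,6} 2
  3 to go: {4,5,6} 2
  4 to go: {2,4,5,6} 2  {3,4,5,6} 2
  5 to go: {1,2,4,5,6} 2  {2,3,4,5,6} 4
  if 0:o drops first: 6 orders

6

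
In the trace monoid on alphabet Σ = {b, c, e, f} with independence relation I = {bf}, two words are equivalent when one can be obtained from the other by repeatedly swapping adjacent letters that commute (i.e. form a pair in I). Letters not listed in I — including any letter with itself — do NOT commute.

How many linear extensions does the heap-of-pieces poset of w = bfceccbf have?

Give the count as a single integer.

piece 0:b — minimal
piece 1:f — minimal
piece 2:c rests on {0:b, 1:f}
piece 3:e rests on {2:c}
piece 4:c rests on {3:e}
piece 5:c rests on {4:c}
piece 6:b rests on {5:c}
piece 7:f rests on {5:c}
minimal pieces: {0:b, 1:f}
ways to finish when only these pieces remain (= sum over removing one remaining piece with nothing left below it):
  1 left: {6}→1  {7}→1
  2 left: {6,7}→2
  3 left: {5,6,7}→2
  4 left: {4,5,6,7}→2
  5 left: {3,4,5,6,7}→2
  6 left: {2,3,4,5,6,7}→2
  placing 0:b first → 2 extensions
  placing 1:f first → 2 extensions
total linear extensions = 4

4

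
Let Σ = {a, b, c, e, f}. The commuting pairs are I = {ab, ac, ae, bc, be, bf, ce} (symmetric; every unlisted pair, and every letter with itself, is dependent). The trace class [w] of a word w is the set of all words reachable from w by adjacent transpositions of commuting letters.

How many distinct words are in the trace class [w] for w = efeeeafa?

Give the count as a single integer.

4

#0=e has no predecessor
#1=f depends on [0:e]
#2=e depends on [1:f]
#3=e depends on [2:e]
#4=e depends on [3:e]
#5=a depends on [1:f]
#6=f depends on [4:e, 5:a]
#7=a depends on [6:f]
sources: [0:e]
N(rest) = Σ N(rest − s) over sources s of rest; N(one piece) = 1:
  size 1 → [7]=1
  size 2 → [6,7]=1
  size 3 → [4,6,7]=1  [5,6,7]=1
  size 4 → [3,4,6,7]=1  [4,5,6,7]=2
  size 5 → [2,3,4,6,7]=1  [3,4,5,6,7]=3
  size 6 → [2,3,4,5,6,7]=4
  first=0(e) contributes 4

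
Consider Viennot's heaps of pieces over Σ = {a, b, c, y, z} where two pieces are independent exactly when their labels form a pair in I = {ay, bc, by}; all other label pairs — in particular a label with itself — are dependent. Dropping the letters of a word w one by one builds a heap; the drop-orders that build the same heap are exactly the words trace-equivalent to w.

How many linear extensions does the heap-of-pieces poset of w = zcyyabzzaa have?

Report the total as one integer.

6

0(z) covers ∅
1(c) covers 0:z
2(y) covers 1:c
3(y) covers 2:y
4(a) covers 1:c
5(b) covers 4:a
6(z) covers 3:y, 5:b
7(z) covers 6:z
8(a) covers 7:z
9(a) covers 8:a
floor of heap: 0:z
completions by unplaced set U, small U first (add the entries for U minus each lowest piece of U):
  |U|=1: {9}:1
  |U|=2: {8,9}:1
  |U|=3: {7,8,9}:1
  |U|=4: {6,7,8,9}:1
  |U|=5: {3,6,7,8,9}:1  {5,6,7,8,9}:1
  |U|=6: {2,3,6,7,8,9}:1  {3,5,6,7,8,9}:2  {4,5,6,7,8,9}:1
  |U|=7: {2,3,5,6,7,8,9}:3  {3,4,5,6,7,8,9}:3
  |U|=8: {2,3,4,5,6,7,8,9}:6
  start at 0(z): 6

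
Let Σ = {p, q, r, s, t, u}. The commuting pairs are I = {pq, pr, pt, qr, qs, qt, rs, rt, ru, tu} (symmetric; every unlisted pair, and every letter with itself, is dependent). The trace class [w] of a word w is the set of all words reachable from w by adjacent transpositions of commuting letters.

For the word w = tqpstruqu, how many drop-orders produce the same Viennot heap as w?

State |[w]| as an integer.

306

drop 0:t onto floor
drop 1:q onto floor
drop 2:p onto floor
drop 3:s onto {0:t, 2:p}
drop 4:t onto {3:s}
drop 5:r onto floor
drop 6:u onto {1:q, 3:s}
drop 7:q onto {6:u}
drop 8:u onto {7:q}
ground layer = {0:t, 1:q, 2:p, 5:r}
drop-orders for the pieces not yet dropped (sum over which currently-grounded one goes next):
  1 to go: {4} 1  {5} 1  {8} 1
  2 to go: {4,5} 2  {4,8} 2  {5,8} 2  {7,8} 1
  3 to go: {4,5,8} 6  {4,7,8} 3  {5,7,8} 3  {6,7,8} 1
  4 to go: {1,6,7,8} 1  {4,5,7,8} 12  {4,6,7,8} 4  {5,6,7,8} 4
  5 to go: {1,4,6,7,8} 5  {1,5,6,7,8} 5  {3,4,6,7,8} 4  {4,5,6,7,8} 20
  6 to go: {0,3,4,6,7,8} 4  {1,3,4,6,7,8} 9  {1,4,5,6,7,8} 30  {2,3,4,6,7,8} 4  {3,4,5,6,7,8} 24
  7 to go: {0,1,3,4,6,7,8} 13  {0,2,3,4,6,7,8} 8  {0,3,4,5,6,7,8} 28  {1,2,3,4,6,7,8} 13  {1,3,4,5,6,7,8} 63  {2,3,4,5,6,7,8} 28
  if 0:t drops first: 104 orders
  if 1:q drops first: 64 orders
  if 2:p drops first: 104 orders
  if 5:r drops first: 34 orders
heap linearizations: 306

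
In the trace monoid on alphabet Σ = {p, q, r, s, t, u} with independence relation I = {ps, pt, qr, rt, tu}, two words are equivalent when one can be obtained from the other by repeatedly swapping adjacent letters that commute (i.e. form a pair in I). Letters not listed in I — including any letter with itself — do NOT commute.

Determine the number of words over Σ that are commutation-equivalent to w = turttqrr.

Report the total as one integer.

drop 0:t onto floor
drop 1:u onto floor
drop 2:r onto {1:u}
drop 3:t onto {0:t}
drop 4:t onto {3:t}
drop 5:q onto {1:u, 4:t}
drop 6:r onto {2:r}
drop 7:r onto {6:r}
ground layer = {0:t, 1:u}
drop-orders for the pieces not yet dropped (sum over which currently-grounded one goes next):
  1 to go: {5} 1  {7} 1
  2 to go: {4,5} 1  {5,7} 2  {6,7} 1
  3 to go: {2,6,7} 1  {3,4,5} 1  {4,5,7} 3  {5,6,7} 3
  4 to go: {0,3,4,5} 1  {2,5,6,7} 4  {3,4,5,7} 4  {4,5,6,7} 6
  5 to go: {0,3,4,5,7} 5  {1,2,5,6,7} 4  {2,4,5,6,7} 10  {3,4,5,6,7} 10
  6 to go: {0,3,4,5,6,7} 15  {1,2,4,5,6,7} 14  {2,3,4,5,6,7} 20
  if 0:t drops first: 34 orders
  if 1:u drops first: 35 orders
heap linearizations: 69

69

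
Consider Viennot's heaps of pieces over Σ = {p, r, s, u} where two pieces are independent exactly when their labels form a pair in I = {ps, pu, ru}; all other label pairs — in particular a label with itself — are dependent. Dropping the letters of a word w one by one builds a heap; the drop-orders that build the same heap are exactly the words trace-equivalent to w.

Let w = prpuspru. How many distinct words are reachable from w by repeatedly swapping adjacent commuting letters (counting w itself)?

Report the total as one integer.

drop 0:p onto floor
drop 1:r onto {0:p}
drop 2:p onto {1:r}
drop 3:u onto floor
drop 4:s onto {1:r, 3:u}
drop 5:p onto {2:p}
drop 6:r onto {4:s, 5:p}
drop 7:u onto {4:s}
ground layer = {0:p, 3:u}
drop-orders for the pieces not yet dropped (sum over which currently-grounded one goes next):
  1 to go: {6} 1  {7} 1
  2 to go: {5,6} 1  {6,7} 2
  3 to go: {2,5,6} 1  {4,6,7} 2  {5,6,7} 3
  4 to go: {2,5,6,7} 4  {3,4,6,7} 2  {4,5,6,7} 5
  5 to go: {2,4,5,6,7} 9  {3,4,5,6,7} 7
  6 to go: {1,2,4,5,6,7} 9  {2,3,4,5,6,7} 16
  if 0:p drops first: 25 orders
  if 3:u drops first: 9 orders
heap linearizations: 34

34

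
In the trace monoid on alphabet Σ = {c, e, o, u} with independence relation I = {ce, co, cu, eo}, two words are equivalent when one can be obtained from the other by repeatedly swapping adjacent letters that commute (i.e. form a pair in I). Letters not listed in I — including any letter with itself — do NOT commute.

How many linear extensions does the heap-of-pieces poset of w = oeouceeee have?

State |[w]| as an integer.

0(o) covers ∅
1(e) covers ∅
2(o) covers 0:o
3(u) covers 1:e, 2:o
4(c) covers ∅
5(e) covers 3:u
6(e) covers 5:e
7(e) covers 6:e
8(e) covers 7:e
floor of heap: 0:o, 1:e, 4:c
completions by unplaced set U, small U first (add the entries for U minus each lowest piece of U):
  |U|=1: {4}:1  {8}:1
  |U|=2: {4,8}:2  {7,8}:1
  |U|=3: {4,7,8}:3  {6,7,8}:1
  |U|=4: {4,6,7,8}:4  {5,6,7,8}:1
  |U|=5: {3,5,6,7,8}:1  {4,5,6,7,8}:5
  |U|=6: {1,3,5,6,7,8}:1  {2,3,5,6,7,8}:1  {3,4,5,6,7,8}:6
  |U|=7: {0,2,3,5,6,7,8}:1  {1,2,3,5,6,7,8}:2  {1,3,4,5,6,7,8}:7  {2,3,4,5,6,7,8}:7
  start at 0(o): 16
  start at 1(e): 8
  start at 4(c): 3
sum over floor = 27

27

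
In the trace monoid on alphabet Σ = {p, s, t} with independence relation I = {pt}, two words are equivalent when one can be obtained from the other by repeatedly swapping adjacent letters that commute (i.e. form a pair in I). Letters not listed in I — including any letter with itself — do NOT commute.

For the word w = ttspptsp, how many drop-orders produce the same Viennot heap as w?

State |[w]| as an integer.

#0=t has no predecessor
#1=t depends on [0:t]
#2=s depends on [1:t]
#3=p depends on [2:s]
#4=p depends on [3:p]
#5=t depends on [2:s]
#6=s depends on [4:p, 5:t]
#7=p depends on [6:s]
sources: [0:t]
N(rest) = Σ N(rest − s) over sources s of rest; N(one piece) = 1:
  size 1 → [7]=1
  size 2 → [6,7]=1
  size 3 → [4,6,7]=1  [5,6,7]=1
  size 4 → [3,4,6,7]=1  [4,5,6,7]=2
  size 5 → [3,4,5,6,7]=3
  size 6 → [2,3,4,5,6,7]=3
  first=0(t) contributes 3

3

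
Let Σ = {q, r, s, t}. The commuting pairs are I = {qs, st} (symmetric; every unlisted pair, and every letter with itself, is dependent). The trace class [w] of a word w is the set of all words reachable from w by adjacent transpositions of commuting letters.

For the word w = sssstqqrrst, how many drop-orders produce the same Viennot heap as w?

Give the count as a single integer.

drop 0:s onto floor
drop 1:s onto {0:s}
drop 2:s onto {1:s}
drop 3:s onto {2:s}
drop 4:t onto floor
drop 5:q onto {4:t}
drop 6:q onto {5:q}
drop 7:r onto {3:s, 6:q}
drop 8:r onto {7:r}
drop 9:s onto {8:r}
drop 10:t onto {8:r}
ground layer = {0:s, 4:t}
drop-orders for the pieces not yet dropped (sum over which currently-grounded one goes next):
  1 to go: {9} 1  {10} 1
  2 to go: {9,10} 2
  3 to go: {8,9,10} 2
  4 to go: {7,8,9,10} 2
  5 to go: {3,7,8,9,10} 2  {6,7,8,9,10} 2
  6 to go: {2,3,7,8,9,10} 2  {3,6,7,8,9,10} 4  {5,6,7,8,9,10} 2
  7 to go: {1,2,3,7,8,9,10} 2  {2,3,6,7,8,9,10} 6  {3,5,6,7,8,9,10} 6  {4,5,6,7,8,9,10} 2
  8 to go: {0,1,2,3,7,8,9,10} 2  {1,2,3,6,7,8,9,10} 8  {2,3,5,6,7,8,9,10} 12  {3,4,5,6,7,8,9,10} 8
  9 to go: {0,1,2,3,6,7,8,9,10} 10  {1,2,3,5,6,7,8,9,10} 20  {2,3,4,5,6,7,8,9,10} 20
  if 0:s drops first: 40 orders
  if 4:t drops first: 30 orders
heap linearizations: 70

70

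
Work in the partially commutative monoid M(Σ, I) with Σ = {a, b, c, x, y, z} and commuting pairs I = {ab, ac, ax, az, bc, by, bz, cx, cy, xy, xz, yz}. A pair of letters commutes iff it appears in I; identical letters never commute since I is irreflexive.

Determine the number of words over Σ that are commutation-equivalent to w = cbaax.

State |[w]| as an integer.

piece 0:c — minimal
piece 1:b — minimal
piece 2:a — minimal
piece 3:a rests on {2:a}
piece 4:x rests on {1:b}
minimal pieces: {0:c, 1:b, 2:a}
ways to finish when only these pieces remain (= sum over removing one remaining piece with nothing left below it):
  1 left: {0}→1  {3}→1  {4}→1
  2 left: {0,3}→2  {0,4}→2  {1,4}→1  {2,3}→1  {3,4}→2
  3 left: {0,1,4}→3  {0,2,3}→3  {0,3,4}→6  {1,3,4}→3  {2,3,4}→3
  placing 0:c first → 6 extensions
  placing 1:b first → 12 extensions
  placing 2:a first → 12 extensions
total linear extensions = 30

30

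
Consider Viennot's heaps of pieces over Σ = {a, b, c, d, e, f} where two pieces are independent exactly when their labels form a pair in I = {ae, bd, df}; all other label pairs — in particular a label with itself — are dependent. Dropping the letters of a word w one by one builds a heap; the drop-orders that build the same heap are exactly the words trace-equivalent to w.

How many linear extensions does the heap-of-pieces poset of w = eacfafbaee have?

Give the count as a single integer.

drop 0:e onto floor
drop 1:a onto floor
drop 2:c onto {0:e, 1:a}
drop 3:f onto {2:c}
drop 4:a onto {3:f}
drop 5:f onto {4:a}
drop 6:b onto {5:f}
drop 7:a onto {6:b}
drop 8:e onto {6:b}
drop 9:e onto {8:e}
ground layer = {0:e, 1:a}
drop-orders for the pieces not yet dropped (sum over which currently-grounded one goes next):
  1 to go: {7} 1  {9} 1
  2 to go: {7,9} 2  {8,9} 1
  3 to go: {7,8,9} 3
  4 to go: {6,7,8,9} 3
  5 to go: {5,6,7,8,9} 3
  6 to go: {4,5,6,7,8,9} 3
  7 to go: {3,4,5,6,7,8,9} 3
  8 to go: {2,3,4,5,6,7,8,9} 3
  if 0:e drops first: 3 orders
  if 1:a drops first: 3 orders
heap linearizations: 6

6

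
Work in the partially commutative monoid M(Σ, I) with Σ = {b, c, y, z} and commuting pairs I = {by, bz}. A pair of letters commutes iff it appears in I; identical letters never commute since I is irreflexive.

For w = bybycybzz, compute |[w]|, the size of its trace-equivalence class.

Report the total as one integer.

0(b) covers ∅
1(y) covers ∅
2(b) covers 0:b
3(y) covers 1:y
4(c) covers 2:b, 3:y
5(y) covers 4:c
6(b) covers 4:c
7(z) covers 5:y
8(z) covers 7:z
floor of heap: 0:b, 1:y
completions by unplaced set U, small U first (add the entries for U minus each lowest piece of U):
  |U|=1: {6}:1  {8}:1
  |U|=2: {6,8}:2  {7,8}:1
  |U|=3: {5,7,8}:1  {6,7,8}:3
  |U|=4: {5,6,7,8}:4
  |U|=5: {4,5,6,7,8}:4
  |U|=6: {2,4,5,6,7,8}:4  {3,4,5,6,7,8}:4
  |U|=7: {0,2,4,5,6,7,8}:4  {1,3,4,5,6,7,8}:4  {2,3,4,5,6,7,8}:8
  start at 0(b): 12
  start at 1(y): 12
sum over floor = 24

24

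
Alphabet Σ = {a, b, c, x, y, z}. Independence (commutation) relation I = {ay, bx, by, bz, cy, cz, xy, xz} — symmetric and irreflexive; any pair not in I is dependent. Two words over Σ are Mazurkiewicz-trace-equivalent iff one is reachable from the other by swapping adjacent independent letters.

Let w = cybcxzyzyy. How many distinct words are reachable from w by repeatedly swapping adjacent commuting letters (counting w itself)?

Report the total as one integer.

#0=c has no predecessor
#1=y has no predecessor
#2=b depends on [0:c]
#3=c depends on [2:b]
#4=x depends on [3:c]
#5=z depends on [1:y]
#6=y depends on [5:z]
#7=z depends on [6:y]
#8=y depends on [7:z]
#9=y depends on [8:y]
sources: [0:c, 1:y]
N(rest) = Σ N(rest − s) over sources s of rest; N(one piece) = 1:
  size 1 → [4]=1  [9]=1
  size 2 → [3,4]=1  [4,9]=2  [8,9]=1
  size 3 → [2,3,4]=1  [3,4,9]=3  [4,8,9]=3  [7,8,9]=1
  size 4 → [0,2,3,4]=1  [2,3,4,9]=4  [3,4,8,9]=6  [4,7,8,9]=4  [6,7,8,9]=1
  size 5 → [0,2,3,4,9]=5  [2,3,4,8,9]=10  [3,4,7,8,9]=10  [4,6,7,8,9]=5  [5,6,7,8,9]=1
  size 6 → [0,2,3,4,8,9]=15  [1,5,6,7,8,9]=1  [2,3,4,7,8,9]=20  [3,4,6,7,8,9]=15  [4,5,6,7,8,9]=6
  size 7 → [0,2,3,4,7,8,9]=35  [1,4,5,6,7,8,9]=7  [2,3,4,6,7,8,9]=35  [3,4,5,6,7,8,9]=21
  size 8 → [0,2,3,4,6,7,8,9]=70  [1,3,4,5,6,7,8,9]=28  [2,3,4,5,6,7,8,9]=56
  first=0(c) contributes 84
  first=1(y) contributes 126
|[w]| = 210

210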